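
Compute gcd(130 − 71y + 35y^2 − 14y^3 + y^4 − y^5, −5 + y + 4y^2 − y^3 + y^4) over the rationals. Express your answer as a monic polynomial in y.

5 − y + y^2

Euclidean algorithm in ℚ[y]:
  −y^5 + y^4 − 14y^3 + 35y^2 − 71y + 130 = (−y)(y^4 − y^3 + 4y^2 + y − 5) + (−10y^3 + 36y^2 − 76y + 130)
  y^4 − y^3 + 4y^2 + y − 5 = (−(1/10)y − 13/50)(−10y^3 + 36y^2 − 76y + 130) + ((144/25)y^2 − (144/25)y + 144/5)
  −10y^3 + 36y^2 − 76y + 130 = (−(125/72)y + 325/72)((144/25)y^2 − (144/25)y + 144/5) + (0)
Last nonzero remainder: (144/25)y^2 − (144/25)y + 144/5. Dividing through by 144/25 gives the monic gcd y^2 − y + 5.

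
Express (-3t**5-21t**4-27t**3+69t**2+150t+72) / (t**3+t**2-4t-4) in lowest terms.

Euclidean algorithm in ℚ[t]:
  -3t**5-21t**4-27t**3+69t**2+150t+72 = (-3t**2-18t-21)(t**3+t**2-4t-4) + (6t**2-6t-12)
  t**3+t**2-4t-4 = ((1/6)t+1/3)(6t**2-6t-12) + (0)
Last nonzero remainder: 6t**2-6t-12. Dividing through by 6 gives the monic gcd t**2-t-2.
Cancel t**2-t-2 from numerator and denominator to get the reduced form.

(-3t**3-24t**2-57t-36)/(t+2)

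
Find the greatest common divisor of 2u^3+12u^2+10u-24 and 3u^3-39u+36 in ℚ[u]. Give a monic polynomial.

u^2+3u-4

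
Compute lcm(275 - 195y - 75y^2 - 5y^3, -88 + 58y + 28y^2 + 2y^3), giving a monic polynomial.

Apply the Euclidean algorithm:
  -5y^3 - 75y^2 - 195y + 275 = (-5/2)(2y^3 + 28y^2 + 58y - 88) + (-5y^2 - 50y + 55)
  2y^3 + 28y^2 + 58y - 88 = (-(2/5)y - 8/5)(-5y^2 - 50y + 55) + (0)
Last nonzero remainder: -5y^2 - 50y + 55. Dividing through by -5 gives the monic gcd y^2 + 10y - 11.
Then lcm(f, g) = f·g / gcd(f, g); expanding and making the result monic gives the answer.

-220 + 101y + 99y^2 + 19y^3 + y^4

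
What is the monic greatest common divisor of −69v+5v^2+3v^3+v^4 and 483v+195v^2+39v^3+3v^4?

23v+6v^2+v^3

Repeated division with remainder:
  v^4+3v^3+5v^2−69v = (1/3)(3v^4+39v^3+195v^2+483v) + (−10v^3−60v^2−230v)
  3v^4+39v^3+195v^2+483v = (−(3/10)v−21/10)(−10v^3−60v^2−230v) + (0)
Last nonzero remainder: −10v^3−60v^2−230v. Dividing through by −10 gives the monic gcd v^3+6v^2+23v.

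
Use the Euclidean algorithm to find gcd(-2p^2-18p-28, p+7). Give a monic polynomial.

p+7

Apply the Euclidean algorithm:
  -2p^2-18p-28 = (-2p-4)(p+7) + (0)
The last nonzero remainder p+7 is already monic.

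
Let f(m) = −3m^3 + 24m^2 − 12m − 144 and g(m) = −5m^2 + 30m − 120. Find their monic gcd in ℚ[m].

1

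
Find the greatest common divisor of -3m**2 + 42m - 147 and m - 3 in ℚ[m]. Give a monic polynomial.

Apply the Euclidean algorithm:
  -3m**2 + 42m - 147 = (-3m + 33)(m - 3) + (-48)
  m - 3 = (-(1/48)m + 1/16)(-48) + (0)
The last nonzero remainder is the constant -48, so the polynomials are coprime and gcd = 1.

1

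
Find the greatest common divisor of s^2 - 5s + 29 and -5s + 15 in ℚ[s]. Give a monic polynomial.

1

Repeated division with remainder:
  s^2 - 5s + 29 = (-(1/5)s + 2/5)(-5s + 15) + (23)
  -5s + 15 = (-(5/23)s + 15/23)(23) + (0)
The last nonzero remainder is the constant 23, so the polynomials are coprime and gcd = 1.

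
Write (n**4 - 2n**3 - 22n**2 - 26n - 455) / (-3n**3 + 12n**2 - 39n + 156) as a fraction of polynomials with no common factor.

(-n**2 + 2n + 35)/(3n - 12)

By polynomial division,
  n**4 - 2n**3 - 22n**2 - 26n - 455 = (-(1/3)n - 2/3)(-3n**3 + 12n**2 - 39n + 156) + (-27n**2 - 351)
  -3n**3 + 12n**2 - 39n + 156 = ((1/9)n - 4/9)(-27n**2 - 351) + (0)
Last nonzero remainder: -27n**2 - 351. Dividing through by -27 gives the monic gcd n**2 + 13.
Cancel n**2 + 13 from numerator and denominator to get the reduced form.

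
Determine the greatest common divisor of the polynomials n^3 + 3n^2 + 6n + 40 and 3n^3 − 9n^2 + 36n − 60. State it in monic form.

n^2 − n + 10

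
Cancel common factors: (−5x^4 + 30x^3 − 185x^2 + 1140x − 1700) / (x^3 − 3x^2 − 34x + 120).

By polynomial division,
  −5x^4 + 30x^3 − 185x^2 + 1140x − 1700 = (−5x + 15)(x^3 − 3x^2 − 34x + 120) + (−310x^2 + 2250x − 3500)
  x^3 − 3x^2 − 34x + 120 = (−(1/310)x − 66/4805)(−310x^2 + 2250x − 3500) + (−(13824/961)x + 69120/961)
  −310x^2 + 2250x − 3500 = ((148955/6912)x − 168175/3456)(−(13824/961)x + 69120/961) + (0)
Last nonzero remainder: −(13824/961)x + 69120/961. Dividing through by −13824/961 gives the monic gcd x − 5.
Cancel x − 5 from numerator and denominator to get the reduced form.

(−5x^3 + 5x^2 − 160x + 340)/(x^2 + 2x − 24)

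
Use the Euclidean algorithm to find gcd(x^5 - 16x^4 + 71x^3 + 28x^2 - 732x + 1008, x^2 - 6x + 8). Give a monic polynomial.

x^2 - 6x + 8

Apply the Euclidean algorithm:
  x^5 - 16x^4 + 71x^3 + 28x^2 - 732x + 1008 = (x^3 - 10x^2 + 3x + 126)(x^2 - 6x + 8) + (0)
The last nonzero remainder x^2 - 6x + 8 is already monic.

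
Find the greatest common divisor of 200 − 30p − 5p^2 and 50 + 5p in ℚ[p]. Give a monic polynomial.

10 + p

Euclidean algorithm in ℚ[p]:
  −5p^2 − 30p + 200 = (−p + 4)(5p + 50) + (0)
Last nonzero remainder: 5p + 50. Dividing through by 5 gives the monic gcd p + 10.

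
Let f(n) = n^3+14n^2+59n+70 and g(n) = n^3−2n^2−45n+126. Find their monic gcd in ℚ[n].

n+7

By polynomial division,
  n^3+14n^2+59n+70 = (n^3−2n^2−45n+126) + (16n^2+104n−56)
  n^3−2n^2−45n+126 = ((1/16)n−17/32)(16n^2+104n−56) + ((55/4)n+385/4)
  16n^2+104n−56 = ((64/55)n−32/55)((55/4)n+385/4) + (0)
Last nonzero remainder: (55/4)n+385/4. Dividing through by 55/4 gives the monic gcd n+7.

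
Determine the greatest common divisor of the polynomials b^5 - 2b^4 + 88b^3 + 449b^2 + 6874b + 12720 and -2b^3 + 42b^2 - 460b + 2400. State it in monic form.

Apply the Euclidean algorithm:
  b^5 - 2b^4 + 88b^3 + 449b^2 + 6874b + 12720 = (-(1/2)b^2 - (19/2)b - 257/2)(-2b^3 + 42b^2 - 460b + 2400) + (2676b^2 - 29436b + 321120)
  -2b^3 + 42b^2 - 460b + 2400 = (-(1/1338)b + 5/669)(2676b^2 - 29436b + 321120) + (0)
Last nonzero remainder: 2676b^2 - 29436b + 321120. Dividing through by 2676 gives the monic gcd b^2 - 11b + 120.

b^2 - 11b + 120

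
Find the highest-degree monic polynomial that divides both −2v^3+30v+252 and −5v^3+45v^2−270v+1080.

v−6

Apply the Euclidean algorithm:
  −2v^3+30v+252 = (2/5)(−5v^3+45v^2−270v+1080) + (−18v^2+138v−180)
  −5v^3+45v^2−270v+1080 = ((5/18)v−10/27)(−18v^2+138v−180) + (−(1520/9)v+3040/3)
  −18v^2+138v−180 = ((81/760)v−27/152)(−(1520/9)v+3040/3) + (0)
Last nonzero remainder: −(1520/9)v+3040/3. Dividing through by −1520/9 gives the monic gcd v−6.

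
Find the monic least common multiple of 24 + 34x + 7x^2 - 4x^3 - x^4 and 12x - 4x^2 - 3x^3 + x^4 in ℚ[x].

By polynomial division,
  -x^4 - 4x^3 + 7x^2 + 34x + 24 = (-1)(x^4 - 3x^3 - 4x^2 + 12x) + (-7x^3 + 3x^2 + 46x + 24)
  x^4 - 3x^3 - 4x^2 + 12x = (-(1/7)x + 18/49)(-7x^3 + 3x^2 + 46x + 24) + ((72/49)x^2 - (72/49)x - 432/49)
  -7x^3 + 3x^2 + 46x + 24 = (-(343/72)x - 49/18)((72/49)x^2 - (72/49)x - 432/49) + (0)
Last nonzero remainder: (72/49)x^2 - (72/49)x - 432/49. Dividing through by 72/49 gives the monic gcd x^2 - x - 6.
Then lcm(f, g) = f·g / gcd(f, g); expanding and making the result monic gives the answer.

48x + 44x^2 - 20x^3 - 15x^4 + 2x^5 + x^6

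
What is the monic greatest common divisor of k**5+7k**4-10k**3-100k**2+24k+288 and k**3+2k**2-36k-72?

k**2+8k+12

By polynomial division,
  k**5+7k**4-10k**3-100k**2+24k+288 = (k**2+5k+16)(k**3+2k**2-36k-72) + (120k**2+960k+1440)
  k**3+2k**2-36k-72 = ((1/120)k-1/20)(120k**2+960k+1440) + (0)
Last nonzero remainder: 120k**2+960k+1440. Dividing through by 120 gives the monic gcd k**2+8k+12.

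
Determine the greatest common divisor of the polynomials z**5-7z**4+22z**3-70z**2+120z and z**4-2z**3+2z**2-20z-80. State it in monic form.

z**3-4z**2+10z-40

Repeated division with remainder:
  z**5-7z**4+22z**3-70z**2+120z = (z-5)(z**4-2z**3+2z**2-20z-80) + (10z**3-40z**2+100z-400)
  z**4-2z**3+2z**2-20z-80 = ((1/10)z+1/5)(10z**3-40z**2+100z-400) + (0)
Last nonzero remainder: 10z**3-40z**2+100z-400. Dividing through by 10 gives the monic gcd z**3-4z**2+10z-40.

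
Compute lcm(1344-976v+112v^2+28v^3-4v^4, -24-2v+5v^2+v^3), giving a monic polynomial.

-4032+576v+1036v^2-36v^3-65v^4+v^6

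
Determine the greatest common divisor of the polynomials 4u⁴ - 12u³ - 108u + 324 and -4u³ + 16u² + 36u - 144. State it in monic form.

u - 3

Apply the Euclidean algorithm:
  4u⁴ - 12u³ - 108u + 324 = (-u - 1)(-4u³ + 16u² + 36u - 144) + (52u² - 216u + 180)
  -4u³ + 16u² + 36u - 144 = (-(1/13)u - 2/169)(52u² - 216u + 180) + ((7992/169)u - 23976/169)
  52u² - 216u + 180 = ((2197/1998)u - 845/666)((7992/169)u - 23976/169) + (0)
Last nonzero remainder: (7992/169)u - 23976/169. Dividing through by 7992/169 gives the monic gcd u - 3.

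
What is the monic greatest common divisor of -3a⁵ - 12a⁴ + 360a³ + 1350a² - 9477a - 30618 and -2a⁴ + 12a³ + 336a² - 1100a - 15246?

a² + 16a + 63

By polynomial division,
  -3a⁵ - 12a⁴ + 360a³ + 1350a² - 9477a - 30618 = ((3/2)a + 15)(-2a⁴ + 12a³ + 336a² - 1100a - 15246) + (-324a³ - 2040a² + 29892a + 198072)
  -2a⁴ + 12a³ + 336a² - 1100a - 15246 = ((1/162)a - 166/2187)(-324a³ - 2040a² + 29892a + 198072) + (-(2450/729)a² - (39200/729)a - 17150/81)
  -324a³ - 2040a² + 29892a + 198072 = ((118098/1225)a - 1145988/1225)(-(2450/729)a² - (39200/729)a - 17150/81) + (0)
Last nonzero remainder: -(2450/729)a² - (39200/729)a - 17150/81. Dividing through by -2450/729 gives the monic gcd a² + 16a + 63.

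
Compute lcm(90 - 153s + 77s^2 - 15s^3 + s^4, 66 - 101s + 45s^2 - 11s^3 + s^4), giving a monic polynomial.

990 - 2043s + 1549s^2 - 626s^3 + 148s^4 - 19s^5 + s^6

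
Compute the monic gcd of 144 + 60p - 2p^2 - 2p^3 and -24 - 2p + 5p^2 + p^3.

12 + 7p + p^2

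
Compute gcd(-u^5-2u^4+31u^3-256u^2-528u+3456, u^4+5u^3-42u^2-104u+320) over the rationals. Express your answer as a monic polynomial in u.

u^2+12u+32

By polynomial division,
  -u^5-2u^4+31u^3-256u^2-528u+3456 = (-u+3)(u^4+5u^3-42u^2-104u+320) + (-26u^3-234u^2+104u+2496)
  u^4+5u^3-42u^2-104u+320 = (-(1/26)u+2/13)(-26u^3-234u^2+104u+2496) + (-2u^2-24u-64)
  -26u^3-234u^2+104u+2496 = (13u-39)(-2u^2-24u-64) + (0)
Last nonzero remainder: -2u^2-24u-64. Dividing through by -2 gives the monic gcd u^2+12u+32.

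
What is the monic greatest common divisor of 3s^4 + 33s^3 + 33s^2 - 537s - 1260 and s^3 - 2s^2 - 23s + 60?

By polynomial division,
  3s^4 + 33s^3 + 33s^2 - 537s - 1260 = (3s + 39)(s^3 - 2s^2 - 23s + 60) + (180s^2 + 180s - 3600)
  s^3 - 2s^2 - 23s + 60 = ((1/180)s - 1/60)(180s^2 + 180s - 3600) + (0)
Last nonzero remainder: 180s^2 + 180s - 3600. Dividing through by 180 gives the monic gcd s^2 + s - 20.

s^2 + s - 20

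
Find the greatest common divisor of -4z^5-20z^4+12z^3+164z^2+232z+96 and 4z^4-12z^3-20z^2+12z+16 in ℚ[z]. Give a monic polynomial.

z^2+2z+1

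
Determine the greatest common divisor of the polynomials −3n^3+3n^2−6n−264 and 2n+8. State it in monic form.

By polynomial division,
  −3n^3+3n^2−6n−264 = (−(3/2)n^2+(15/2)n−33)(2n+8) + (0)
Last nonzero remainder: 2n+8. Dividing through by 2 gives the monic gcd n+4.

n+4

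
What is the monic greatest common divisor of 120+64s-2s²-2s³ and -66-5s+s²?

Repeated division with remainder:
  -2s³-2s²+64s+120 = (-2s-12)(s²-5s-66) + (-128s-672)
  s²-5s-66 = (-(1/128)s+41/512)(-128s-672) + (-195/16)
  -128s-672 = ((2048/195)s+3584/65)(-195/16) + (0)
The last nonzero remainder is the constant -195/16, so the polynomials are coprime and gcd = 1.

1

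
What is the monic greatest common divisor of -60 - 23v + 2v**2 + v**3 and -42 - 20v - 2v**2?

3 + v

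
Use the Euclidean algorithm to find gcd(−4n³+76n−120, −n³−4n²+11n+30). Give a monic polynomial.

n²+2n−15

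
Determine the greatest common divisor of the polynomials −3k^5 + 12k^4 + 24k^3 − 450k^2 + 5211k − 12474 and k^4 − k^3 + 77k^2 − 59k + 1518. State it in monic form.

k^2 − 2k + 33

By polynomial division,
  −3k^5 + 12k^4 + 24k^3 − 450k^2 + 5211k − 12474 = (−3k + 9)(k^4 − k^3 + 77k^2 − 59k + 1518) + (264k^3 − 1320k^2 + 10296k − 26136)
  k^4 − k^3 + 77k^2 − 59k + 1518 = ((1/264)k + 1/66)(264k^3 − 1320k^2 + 10296k − 26136) + (58k^2 − 116k + 1914)
  264k^3 − 1320k^2 + 10296k − 26136 = ((132/29)k − 396/29)(58k^2 − 116k + 1914) + (0)
Last nonzero remainder: 58k^2 − 116k + 1914. Dividing through by 58 gives the monic gcd k^2 − 2k + 33.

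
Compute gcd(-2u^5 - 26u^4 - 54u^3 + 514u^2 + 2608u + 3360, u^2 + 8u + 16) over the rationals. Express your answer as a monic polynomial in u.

Apply the Euclidean algorithm:
  -2u^5 - 26u^4 - 54u^3 + 514u^2 + 2608u + 3360 = (-2u^3 - 10u^2 + 58u + 210)(u^2 + 8u + 16) + (0)
The last nonzero remainder u^2 + 8u + 16 is already monic.

u^2 + 8u + 16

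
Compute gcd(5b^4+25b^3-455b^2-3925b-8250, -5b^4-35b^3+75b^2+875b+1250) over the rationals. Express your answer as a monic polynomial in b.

b^2+10b+25

Repeated division with remainder:
  5b^4+25b^3-455b^2-3925b-8250 = (-1)(-5b^4-35b^3+75b^2+875b+1250) + (-10b^3-380b^2-3050b-7000)
  -5b^4-35b^3+75b^2+875b+1250 = ((1/2)b-31/2)(-10b^3-380b^2-3050b-7000) + (-4290b^2-42900b-107250)
  -10b^3-380b^2-3050b-7000 = ((1/429)b+28/429)(-4290b^2-42900b-107250) + (0)
Last nonzero remainder: -4290b^2-42900b-107250. Dividing through by -4290 gives the monic gcd b^2+10b+25.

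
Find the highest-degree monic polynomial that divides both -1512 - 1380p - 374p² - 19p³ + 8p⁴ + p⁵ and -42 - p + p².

-42 - p + p²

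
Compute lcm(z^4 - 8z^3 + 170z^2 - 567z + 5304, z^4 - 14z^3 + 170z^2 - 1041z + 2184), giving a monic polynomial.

z^6 - 17z^5 + 263z^4 - 2265z^3 + 13977z^2 - 59643z + 111384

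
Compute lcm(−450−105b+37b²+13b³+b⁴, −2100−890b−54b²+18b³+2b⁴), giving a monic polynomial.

Repeated division with remainder:
  b⁴+13b³+37b²−105b−450 = (1/2)(2b⁴+18b³−54b²−890b−2100) + (4b³+64b²+340b+600)
  2b⁴+18b³−54b²−890b−2100 = ((1/2)b−7/2)(4b³+64b²+340b+600) + (0)
Last nonzero remainder: 4b³+64b²+340b+600. Dividing through by 4 gives the monic gcd b³+16b²+85b+150.
Then lcm(f, g) = f·g / gcd(f, g); expanding and making the result monic gives the answer.

3150+285b−364b²−54b³+6b⁴+b⁵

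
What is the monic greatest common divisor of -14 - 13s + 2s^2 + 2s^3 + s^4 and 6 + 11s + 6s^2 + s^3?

1 + s

Euclidean algorithm in ℚ[s]:
  s^4 + 2s^3 + 2s^2 - 13s - 14 = (s - 4)(s^3 + 6s^2 + 11s + 6) + (15s^2 + 25s + 10)
  s^3 + 6s^2 + 11s + 6 = ((1/15)s + 13/45)(15s^2 + 25s + 10) + ((28/9)s + 28/9)
  15s^2 + 25s + 10 = ((135/28)s + 45/14)((28/9)s + 28/9) + (0)
Last nonzero remainder: (28/9)s + 28/9. Dividing through by 28/9 gives the monic gcd s + 1.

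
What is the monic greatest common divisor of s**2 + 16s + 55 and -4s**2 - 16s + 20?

s + 5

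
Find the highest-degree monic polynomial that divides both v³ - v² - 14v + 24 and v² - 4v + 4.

v - 2

Repeated division with remainder:
  v³ - v² - 14v + 24 = (v + 3)(v² - 4v + 4) + (-6v + 12)
  v² - 4v + 4 = (-(1/6)v + 1/3)(-6v + 12) + (0)
Last nonzero remainder: -6v + 12. Dividing through by -6 gives the monic gcd v - 2.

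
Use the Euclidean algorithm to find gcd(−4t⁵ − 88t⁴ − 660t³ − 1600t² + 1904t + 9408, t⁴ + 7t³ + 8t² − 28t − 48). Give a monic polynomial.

t² + 2t − 8

Repeated division with remainder:
  −4t⁵ − 88t⁴ − 660t³ − 1600t² + 1904t + 9408 = (−4t − 60)(t⁴ + 7t³ + 8t² − 28t − 48) + (−208t³ − 1232t² + 32t + 6528)
  t⁴ + 7t³ + 8t² − 28t − 48 = (−(1/208)t − 7/1352)(−208t³ − 1232t² + 32t + 6528) + ((300/169)t² + (600/169)t − 2400/169)
  −208t³ − 1232t² + 32t + 6528 = (−(8788/75)t − 11492/25)((300/169)t² + (600/169)t − 2400/169) + (0)
Last nonzero remainder: (300/169)t² + (600/169)t − 2400/169. Dividing through by 300/169 gives the monic gcd t² + 2t − 8.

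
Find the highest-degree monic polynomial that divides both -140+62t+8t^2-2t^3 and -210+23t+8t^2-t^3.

-35-2t+t^2

By polynomial division,
  -2t^3+8t^2+62t-140 = (2)(-t^3+8t^2+23t-210) + (-8t^2+16t+280)
  -t^3+8t^2+23t-210 = ((1/8)t-3/4)(-8t^2+16t+280) + (0)
Last nonzero remainder: -8t^2+16t+280. Dividing through by -8 gives the monic gcd t^2-2t-35.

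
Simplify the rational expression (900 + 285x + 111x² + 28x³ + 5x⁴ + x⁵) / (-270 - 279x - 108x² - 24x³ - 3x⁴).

(-60 - 7x - 2x² - x³)/(18 + 15x + 3x²)

By polynomial division,
  x⁵ + 5x⁴ + 28x³ + 111x² + 285x + 900 = (-(1/3)x + 1)(-3x⁴ - 24x³ - 108x² - 279x - 270) + (16x³ + 126x² + 474x + 1170)
  -3x⁴ - 24x³ - 108x² - 279x - 270 = (-(3/16)x - 3/128)(16x³ + 126x² + 474x + 1170) + (-(1035/64)x² - (3105/64)x - 15525/64)
  16x³ + 126x² + 474x + 1170 = (-(1024/1035)x - 1664/345)(-(1035/64)x² - (3105/64)x - 15525/64) + (0)
Last nonzero remainder: -(1035/64)x² - (3105/64)x - 15525/64. Dividing through by -1035/64 gives the monic gcd x² + 3x + 15.
Cancel x² + 3x + 15 from numerator and denominator to get the reduced form.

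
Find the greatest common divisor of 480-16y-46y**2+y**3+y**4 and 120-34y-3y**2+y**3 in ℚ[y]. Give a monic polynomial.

120-34y-3y**2+y**3

Repeated division with remainder:
  y**4+y**3-46y**2-16y+480 = (y+4)(y**3-3y**2-34y+120) + (0)
The last nonzero remainder y**3-3y**2-34y+120 is already monic.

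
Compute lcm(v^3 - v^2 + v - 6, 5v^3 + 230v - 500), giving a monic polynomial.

v^5 + v^4 + 49v^3 - 54v^2 + 38v - 300

Apply the Euclidean algorithm:
  v^3 - v^2 + v - 6 = (1/5)(5v^3 + 230v - 500) + (-v^2 - 45v + 94)
  5v^3 + 230v - 500 = (-5v + 225)(-v^2 - 45v + 94) + (10825v - 21650)
  -v^2 - 45v + 94 = (-(1/10825)v - 47/10825)(10825v - 21650) + (0)
Last nonzero remainder: 10825v - 21650. Dividing through by 10825 gives the monic gcd v - 2.
Then lcm(f, g) = f·g / gcd(f, g); expanding and making the result monic gives the answer.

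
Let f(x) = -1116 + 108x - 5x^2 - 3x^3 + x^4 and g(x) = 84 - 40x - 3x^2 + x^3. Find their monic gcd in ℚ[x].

6 + x

Apply the Euclidean algorithm:
  x^4 - 3x^3 - 5x^2 + 108x - 1116 = (x)(x^3 - 3x^2 - 40x + 84) + (35x^2 + 24x - 1116)
  x^3 - 3x^2 - 40x + 84 = ((1/35)x - 129/1225)(35x^2 + 24x - 1116) + (-(6844/1225)x - 41064/1225)
  35x^2 + 24x - 1116 = (-(42875/6844)x + 113925/3422)(-(6844/1225)x - 41064/1225) + (0)
Last nonzero remainder: -(6844/1225)x - 41064/1225. Dividing through by -6844/1225 gives the monic gcd x + 6.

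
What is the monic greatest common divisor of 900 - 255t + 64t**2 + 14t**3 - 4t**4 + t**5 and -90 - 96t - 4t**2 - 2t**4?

Apply the Euclidean algorithm:
  t**5 - 4t**4 + 14t**3 + 64t**2 - 255t + 900 = (-(1/2)t + 2)(-2t**4 - 4t**2 - 96t - 90) + (12t**3 + 24t**2 - 108t + 1080)
  -2t**4 - 4t**2 - 96t - 90 = (-(1/6)t + 1/3)(12t**3 + 24t**2 - 108t + 1080) + (-30t**2 + 120t - 450)
  12t**3 + 24t**2 - 108t + 1080 = (-(2/5)t - 12/5)(-30t**2 + 120t - 450) + (0)
Last nonzero remainder: -30t**2 + 120t - 450. Dividing through by -30 gives the monic gcd t**2 - 4t + 15.

15 - 4t + t**2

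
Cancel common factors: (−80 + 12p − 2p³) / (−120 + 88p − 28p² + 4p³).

Euclidean algorithm in ℚ[p]:
  −2p³ + 12p − 80 = (−1/2)(4p³ − 28p² + 88p − 120) + (−14p² + 56p − 140)
  4p³ − 28p² + 88p − 120 = (−(2/7)p + 6/7)(−14p² + 56p − 140) + (0)
Last nonzero remainder: −14p² + 56p − 140. Dividing through by −14 gives the monic gcd p² − 4p + 10.
Cancel p² − 4p + 10 from numerator and denominator to get the reduced form.

(−4 − p)/(−6 + 2p)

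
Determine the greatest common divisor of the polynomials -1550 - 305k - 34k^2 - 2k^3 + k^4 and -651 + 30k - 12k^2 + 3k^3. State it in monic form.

31 + 3k + k^2

By polynomial division,
  k^4 - 2k^3 - 34k^2 - 305k - 1550 = ((1/3)k + 2/3)(3k^3 - 12k^2 + 30k - 651) + (-36k^2 - 108k - 1116)
  3k^3 - 12k^2 + 30k - 651 = (-(1/12)k + 7/12)(-36k^2 - 108k - 1116) + (0)
Last nonzero remainder: -36k^2 - 108k - 1116. Dividing through by -36 gives the monic gcd k^2 + 3k + 31.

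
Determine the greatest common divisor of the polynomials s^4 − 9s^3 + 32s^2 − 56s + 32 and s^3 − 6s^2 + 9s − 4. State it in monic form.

s^2 − 5s + 4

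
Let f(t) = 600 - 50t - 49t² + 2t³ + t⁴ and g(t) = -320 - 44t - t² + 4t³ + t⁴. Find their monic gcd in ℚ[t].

Repeated division with remainder:
  t⁴ + 2t³ - 49t² - 50t + 600 = (t⁴ + 4t³ - t² - 44t - 320) + (-2t³ - 48t² - 6t + 920)
  t⁴ + 4t³ - t² - 44t - 320 = (-(1/2)t + 10)(-2t³ - 48t² - 6t + 920) + (476t² + 476t - 9520)
  -2t³ - 48t² - 6t + 920 = (-(1/238)t - 23/238)(476t² + 476t - 9520) + (0)
Last nonzero remainder: 476t² + 476t - 9520. Dividing through by 476 gives the monic gcd t² + t - 20.

-20 + t + t²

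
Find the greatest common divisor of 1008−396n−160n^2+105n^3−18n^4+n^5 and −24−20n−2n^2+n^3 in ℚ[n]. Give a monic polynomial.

By polynomial division,
  n^5−18n^4+105n^3−160n^2−396n+1008 = (n^2−16n+93)(n^3−2n^2−20n−24) + (−270n^2+1080n+3240)
  n^3−2n^2−20n−24 = (−(1/270)n−1/135)(−270n^2+1080n+3240) + (0)
Last nonzero remainder: −270n^2+1080n+3240. Dividing through by −270 gives the monic gcd n^2−4n−12.

−12−4n+n^2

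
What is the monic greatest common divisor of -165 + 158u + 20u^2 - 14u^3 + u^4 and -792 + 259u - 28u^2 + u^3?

-11 + u

Euclidean algorithm in ℚ[u]:
  u^4 - 14u^3 + 20u^2 + 158u - 165 = (u + 14)(u^3 - 28u^2 + 259u - 792) + (153u^2 - 2676u + 10923)
  u^3 - 28u^2 + 259u - 792 = ((1/153)u - 536/7803)(153u^2 - 2676u + 10923) + ((9856/2601)u - 108416/2601)
  153u^2 - 2676u + 10923 = ((397953/9856)u - 2582793/9856)((9856/2601)u - 108416/2601) + (0)
Last nonzero remainder: (9856/2601)u - 108416/2601. Dividing through by 9856/2601 gives the monic gcd u - 11.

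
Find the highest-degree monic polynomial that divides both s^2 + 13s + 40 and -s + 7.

1

Euclidean algorithm in ℚ[s]:
  s^2 + 13s + 40 = (-s - 20)(-s + 7) + (180)
  -s + 7 = (-(1/180)s + 7/180)(180) + (0)
The last nonzero remainder is the constant 180, so the polynomials are coprime and gcd = 1.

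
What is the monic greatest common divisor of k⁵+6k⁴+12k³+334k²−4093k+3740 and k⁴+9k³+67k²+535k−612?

k³+67k−68

By polynomial division,
  k⁵+6k⁴+12k³+334k²−4093k+3740 = (k−3)(k⁴+9k³+67k²+535k−612) + (−28k³−1876k+1904)
  k⁴+9k³+67k²+535k−612 = (−(1/28)k−9/28)(−28k³−1876k+1904) + (0)
Last nonzero remainder: −28k³−1876k+1904. Dividing through by −28 gives the monic gcd k³+67k−68.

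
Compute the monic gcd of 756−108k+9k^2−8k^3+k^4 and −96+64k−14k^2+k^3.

−6+k

Apply the Euclidean algorithm:
  k^4−8k^3+9k^2−108k+756 = (k+6)(k^3−14k^2+64k−96) + (29k^2−396k+1332)
  k^3−14k^2+64k−96 = ((1/29)k−10/841)(29k^2−396k+1332) + ((11236/841)k−67416/841)
  29k^2−396k+1332 = ((24389/11236)k−93351/5618)((11236/841)k−67416/841) + (0)
Last nonzero remainder: (11236/841)k−67416/841. Dividing through by 11236/841 gives the monic gcd k−6.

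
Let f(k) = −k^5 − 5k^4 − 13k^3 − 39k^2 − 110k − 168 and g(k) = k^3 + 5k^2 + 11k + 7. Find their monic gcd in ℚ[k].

By polynomial division,
  −k^5 − 5k^4 − 13k^3 − 39k^2 − 110k − 168 = (−k^2 − 2)(k^3 + 5k^2 + 11k + 7) + (−22k^2 − 88k − 154)
  k^3 + 5k^2 + 11k + 7 = (−(1/22)k − 1/22)(−22k^2 − 88k − 154) + (0)
Last nonzero remainder: −22k^2 − 88k − 154. Dividing through by −22 gives the monic gcd k^2 + 4k + 7.

k^2 + 4k + 7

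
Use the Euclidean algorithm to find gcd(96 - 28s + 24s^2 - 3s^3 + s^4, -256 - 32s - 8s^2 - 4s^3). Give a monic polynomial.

16 - 2s + s^2

Repeated division with remainder:
  s^4 - 3s^3 + 24s^2 - 28s + 96 = (-(1/4)s + 5/4)(-4s^3 - 8s^2 - 32s - 256) + (26s^2 - 52s + 416)
  -4s^3 - 8s^2 - 32s - 256 = (-(2/13)s - 8/13)(26s^2 - 52s + 416) + (0)
Last nonzero remainder: 26s^2 - 52s + 416. Dividing through by 26 gives the monic gcd s^2 - 2s + 16.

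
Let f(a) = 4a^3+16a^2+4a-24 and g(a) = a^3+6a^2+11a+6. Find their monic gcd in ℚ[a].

a^2+5a+6

Apply the Euclidean algorithm:
  4a^3+16a^2+4a-24 = (4)(a^3+6a^2+11a+6) + (-8a^2-40a-48)
  a^3+6a^2+11a+6 = (-(1/8)a-1/8)(-8a^2-40a-48) + (0)
Last nonzero remainder: -8a^2-40a-48. Dividing through by -8 gives the monic gcd a^2+5a+6.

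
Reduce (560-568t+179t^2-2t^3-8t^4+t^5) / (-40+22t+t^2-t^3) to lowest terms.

Apply the Euclidean algorithm:
  t^5-8t^4-2t^3+179t^2-568t+560 = (-t^2+7t-13)(-t^3+t^2+22t-40) + (-2t^2-2t+40)
  -t^3+t^2+22t-40 = ((1/2)t-1)(-2t^2-2t+40) + (0)
Last nonzero remainder: -2t^2-2t+40. Dividing through by -2 gives the monic gcd t^2+t-20.
Cancel t^2+t-20 from numerator and denominator to get the reduced form.

(28-27t+9t^2-t^3)/(-2+t)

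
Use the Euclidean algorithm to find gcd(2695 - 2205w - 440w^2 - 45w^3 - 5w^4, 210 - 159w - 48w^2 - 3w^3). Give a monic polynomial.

Euclidean algorithm in ℚ[w]:
  -5w^4 - 45w^3 - 440w^2 - 2205w + 2695 = ((5/3)w - 35/3)(-3w^3 - 48w^2 - 159w + 210) + (-735w^2 - 4410w + 5145)
  -3w^3 - 48w^2 - 159w + 210 = ((1/245)w + 2/49)(-735w^2 - 4410w + 5145) + (0)
Last nonzero remainder: -735w^2 - 4410w + 5145. Dividing through by -735 gives the monic gcd w^2 + 6w - 7.

-7 + 6w + w^2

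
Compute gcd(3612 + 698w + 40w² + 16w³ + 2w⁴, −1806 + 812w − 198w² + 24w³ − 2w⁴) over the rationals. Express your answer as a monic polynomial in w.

By polynomial division,
  2w⁴ + 16w³ + 40w² + 698w + 3612 = (−1)(−2w⁴ + 24w³ − 198w² + 812w − 1806) + (40w³ − 158w² + 1510w + 1806)
  −2w⁴ + 24w³ − 198w² + 812w − 1806 = (−(1/20)w + 161/400)(40w³ − 158w² + 1510w + 1806) + (−(11781/200)w² + (11781/40)w − 506583/200)
  40w³ − 158w² + 1510w + 1806 = (−(8000/11781)w − 400/561)(−(11781/200)w² + (11781/40)w − 506583/200) + (0)
Last nonzero remainder: −(11781/200)w² + (11781/40)w − 506583/200. Dividing through by −11781/200 gives the monic gcd w² − 5w + 43.

43 − 5w + w²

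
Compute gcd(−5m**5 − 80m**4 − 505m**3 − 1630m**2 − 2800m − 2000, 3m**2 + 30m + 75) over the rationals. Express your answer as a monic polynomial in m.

Repeated division with remainder:
  −5m**5 − 80m**4 − 505m**3 − 1630m**2 − 2800m − 2000 = (−(5/3)m**3 − 10m**2 − (80/3)m − 80/3)(3m**2 + 30m + 75) + (0)
Last nonzero remainder: 3m**2 + 30m + 75. Dividing through by 3 gives the monic gcd m**2 + 10m + 25.

m**2 + 10m + 25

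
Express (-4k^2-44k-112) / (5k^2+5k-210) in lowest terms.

Apply the Euclidean algorithm:
  -4k^2-44k-112 = (-4/5)(5k^2+5k-210) + (-40k-280)
  5k^2+5k-210 = (-(1/8)k+3/4)(-40k-280) + (0)
Last nonzero remainder: -40k-280. Dividing through by -40 gives the monic gcd k+7.
Cancel k+7 from numerator and denominator to get the reduced form.

(-4k-16)/(5k-30)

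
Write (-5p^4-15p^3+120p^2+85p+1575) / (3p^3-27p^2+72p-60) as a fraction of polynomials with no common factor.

Repeated division with remainder:
  -5p^4-15p^3+120p^2+85p+1575 = (-(5/3)p-20)(3p^3-27p^2+72p-60) + (-300p^2+1425p+375)
  3p^3-27p^2+72p-60 = (-(1/100)p+17/400)(-300p^2+1425p+375) + ((243/16)p-1215/16)
  -300p^2+1425p+375 = (-(1600/81)p-400/81)((243/16)p-1215/16) + (0)
Last nonzero remainder: (243/16)p-1215/16. Dividing through by 243/16 gives the monic gcd p-5.
Cancel p-5 from numerator and denominator to get the reduced form.

(-5p^3-40p^2-80p-315)/(3p^2-12p+12)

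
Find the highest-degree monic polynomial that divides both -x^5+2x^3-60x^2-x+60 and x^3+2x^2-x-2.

Apply the Euclidean algorithm:
  -x^5+2x^3-60x^2-x+60 = (-x^2+2x-3)(x^3+2x^2-x-2) + (-54x^2+54)
  x^3+2x^2-x-2 = (-(1/54)x-1/27)(-54x^2+54) + (0)
Last nonzero remainder: -54x^2+54. Dividing through by -54 gives the monic gcd x^2-1.

x^2-1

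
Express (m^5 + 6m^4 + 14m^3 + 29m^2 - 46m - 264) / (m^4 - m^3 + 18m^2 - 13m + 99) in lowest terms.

(m^3 + 5m^2 - 2m - 24)/(m^2 - 2m + 9)

By polynomial division,
  m^5 + 6m^4 + 14m^3 + 29m^2 - 46m - 264 = (m + 7)(m^4 - m^3 + 18m^2 - 13m + 99) + (3m^3 - 84m^2 - 54m - 957)
  m^4 - m^3 + 18m^2 - 13m + 99 = ((1/3)m + 9)(3m^3 - 84m^2 - 54m - 957) + (792m^2 + 792m + 8712)
  3m^3 - 84m^2 - 54m - 957 = ((1/264)m - 29/264)(792m^2 + 792m + 8712) + (0)
Last nonzero remainder: 792m^2 + 792m + 8712. Dividing through by 792 gives the monic gcd m^2 + m + 11.
Cancel m^2 + m + 11 from numerator and denominator to get the reduced form.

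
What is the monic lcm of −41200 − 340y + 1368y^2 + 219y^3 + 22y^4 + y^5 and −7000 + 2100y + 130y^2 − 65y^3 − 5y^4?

By polynomial division,
  y^5 + 22y^4 + 219y^3 + 1368y^2 − 340y − 41200 = (−(1/5)y − 9/5)(−5y^4 − 65y^3 + 130y^2 + 2100y − 7000) + (128y^3 + 2022y^2 + 2040y − 53800)
  −5y^4 − 65y^3 + 130y^2 + 2100y − 7000 = (−(5/128)y + 895/8192)(128y^3 + 2022y^2 + 2040y − 53800) + (−(45965/4096)y^2 − (229825/1024)y − 1149125/1024)
  128y^3 + 2022y^2 + 2040y − 53800 = (−(524288/45965)y + 2203648/45965)(−(45965/4096)y^2 − (229825/1024)y − 1149125/1024) + (0)
Last nonzero remainder: −(45965/4096)y^2 − (229825/1024)y − 1149125/1024. Dividing through by −45965/4096 gives the monic gcd y^2 + 20y + 100.
Then lcm(f, g) = f·g / gcd(f, g); expanding and making the result monic gives the answer.

−576800 + 283640y − 19668y^2 − 6850y^3 + 143y^4 + 79y^5 + 15y^6 + y^7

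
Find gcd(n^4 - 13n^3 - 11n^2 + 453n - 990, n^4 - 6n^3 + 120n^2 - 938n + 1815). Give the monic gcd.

n^2 - 8n + 15

By polynomial division,
  n^4 - 13n^3 - 11n^2 + 453n - 990 = (n^4 - 6n^3 + 120n^2 - 938n + 1815) + (-7n^3 - 131n^2 + 1391n - 2805)
  n^4 - 6n^3 + 120n^2 - 938n + 1815 = (-(1/7)n + 173/49)(-7n^3 - 131n^2 + 1391n - 2805) + ((38280/49)n^2 - (306240/49)n + 574200/49)
  -7n^3 - 131n^2 + 1391n - 2805 = (-(343/38280)n - 833/3480)((38280/49)n^2 - (306240/49)n + 574200/49) + (0)
Last nonzero remainder: (38280/49)n^2 - (306240/49)n + 574200/49. Dividing through by 38280/49 gives the monic gcd n^2 - 8n + 15.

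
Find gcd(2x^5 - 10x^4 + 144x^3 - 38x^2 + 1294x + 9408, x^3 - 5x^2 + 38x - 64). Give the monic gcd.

By polynomial division,
  2x^5 - 10x^4 + 144x^3 - 38x^2 + 1294x + 9408 = (2x^2 + 68)(x^3 - 5x^2 + 38x - 64) + (430x^2 - 1290x + 13760)
  x^3 - 5x^2 + 38x - 64 = ((1/430)x - 1/215)(430x^2 - 1290x + 13760) + (0)
Last nonzero remainder: 430x^2 - 1290x + 13760. Dividing through by 430 gives the monic gcd x^2 - 3x + 32.

x^2 - 3x + 32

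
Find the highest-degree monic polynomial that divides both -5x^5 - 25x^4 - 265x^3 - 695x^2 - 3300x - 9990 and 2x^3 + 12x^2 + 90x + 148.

x^2 + 4x + 37

Apply the Euclidean algorithm:
  -5x^5 - 25x^4 - 265x^3 - 695x^2 - 3300x - 9990 = (-(5/2)x^2 + (5/2)x - 35)(2x^3 + 12x^2 + 90x + 148) + (-130x^2 - 520x - 4810)
  2x^3 + 12x^2 + 90x + 148 = (-(1/65)x - 2/65)(-130x^2 - 520x - 4810) + (0)
Last nonzero remainder: -130x^2 - 520x - 4810. Dividing through by -130 gives the monic gcd x^2 + 4x + 37.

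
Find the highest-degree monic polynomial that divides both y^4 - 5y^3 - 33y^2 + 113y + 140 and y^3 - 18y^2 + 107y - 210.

By polynomial division,
  y^4 - 5y^3 - 33y^2 + 113y + 140 = (y + 13)(y^3 - 18y^2 + 107y - 210) + (94y^2 - 1068y + 2870)
  y^3 - 18y^2 + 107y - 210 = ((1/94)y - 156/2209)(94y^2 - 1068y + 2870) + ((2310/2209)y - 16170/2209)
  94y^2 - 1068y + 2870 = ((103823/1155)y - 90569/231)((2310/2209)y - 16170/2209) + (0)
Last nonzero remainder: (2310/2209)y - 16170/2209. Dividing through by 2310/2209 gives the monic gcd y - 7.

y - 7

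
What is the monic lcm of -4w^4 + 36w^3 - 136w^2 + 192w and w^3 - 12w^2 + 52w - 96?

w^5 - 15w^4 + 88w^3 - 252w^2 + 288w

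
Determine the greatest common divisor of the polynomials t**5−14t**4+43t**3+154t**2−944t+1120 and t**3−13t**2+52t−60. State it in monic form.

t**2−7t+10

Repeated division with remainder:
  t**5−14t**4+43t**3+154t**2−944t+1120 = (t**2−t−22)(t**3−13t**2+52t−60) + (−20t**2+140t−200)
  t**3−13t**2+52t−60 = (−(1/20)t+3/10)(−20t**2+140t−200) + (0)
Last nonzero remainder: −20t**2+140t−200. Dividing through by −20 gives the monic gcd t**2−7t+10.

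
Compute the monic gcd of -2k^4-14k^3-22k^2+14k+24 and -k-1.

k+1

Apply the Euclidean algorithm:
  -2k^4-14k^3-22k^2+14k+24 = (2k^3+12k^2+10k-24)(-k-1) + (0)
Last nonzero remainder: -k-1. Dividing through by -1 gives the monic gcd k+1.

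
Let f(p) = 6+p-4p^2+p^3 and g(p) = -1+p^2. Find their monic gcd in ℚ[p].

1+p

Repeated division with remainder:
  p^3-4p^2+p+6 = (p-4)(p^2-1) + (2p+2)
  p^2-1 = ((1/2)p-1/2)(2p+2) + (0)
Last nonzero remainder: 2p+2. Dividing through by 2 gives the monic gcd p+1.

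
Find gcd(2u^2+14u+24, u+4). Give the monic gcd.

Apply the Euclidean algorithm:
  2u^2+14u+24 = (2u+6)(u+4) + (0)
The last nonzero remainder u+4 is already monic.

u+4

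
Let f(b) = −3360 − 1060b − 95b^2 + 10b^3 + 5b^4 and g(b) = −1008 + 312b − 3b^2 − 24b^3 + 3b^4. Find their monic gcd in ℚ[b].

−28 − 3b + b^2

By polynomial division,
  5b^4 + 10b^3 − 95b^2 − 1060b − 3360 = (5/3)(3b^4 − 24b^3 − 3b^2 + 312b − 1008) + (50b^3 − 90b^2 − 1580b − 1680)
  3b^4 − 24b^3 − 3b^2 + 312b − 1008 = ((3/50)b − 93/250)(50b^3 − 90b^2 − 1580b − 1680) + ((1458/25)b^2 − (4374/25)b − 40824/25)
  50b^3 − 90b^2 − 1580b − 1680 = ((625/729)b + 250/243)((1458/25)b^2 − (4374/25)b − 40824/25) + (0)
Last nonzero remainder: (1458/25)b^2 − (4374/25)b − 40824/25. Dividing through by 1458/25 gives the monic gcd b^2 − 3b − 28.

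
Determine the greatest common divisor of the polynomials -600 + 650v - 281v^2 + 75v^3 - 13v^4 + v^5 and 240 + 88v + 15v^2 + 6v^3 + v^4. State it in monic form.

15 - 2v + v^2

Repeated division with remainder:
  v^5 - 13v^4 + 75v^3 - 281v^2 + 650v - 600 = (v - 19)(v^4 + 6v^3 + 15v^2 + 88v + 240) + (174v^3 - 84v^2 + 2082v + 3960)
  v^4 + 6v^3 + 15v^2 + 88v + 240 = ((1/174)v + 94/2523)(174v^3 - 84v^2 + 2082v + 3960) + ((5184/841)v^2 - (10368/841)v + 77760/841)
  174v^3 - 84v^2 + 2082v + 3960 = ((24389/864)v + 9251/216)((5184/841)v^2 - (10368/841)v + 77760/841) + (0)
Last nonzero remainder: (5184/841)v^2 - (10368/841)v + 77760/841. Dividing through by 5184/841 gives the monic gcd v^2 - 2v + 15.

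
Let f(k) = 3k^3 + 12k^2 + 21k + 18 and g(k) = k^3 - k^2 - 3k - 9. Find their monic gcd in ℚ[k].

k^2 + 2k + 3

Euclidean algorithm in ℚ[k]:
  3k^3 + 12k^2 + 21k + 18 = (3)(k^3 - k^2 - 3k - 9) + (15k^2 + 30k + 45)
  k^3 - k^2 - 3k - 9 = ((1/15)k - 1/5)(15k^2 + 30k + 45) + (0)
Last nonzero remainder: 15k^2 + 30k + 45. Dividing through by 15 gives the monic gcd k^2 + 2k + 3.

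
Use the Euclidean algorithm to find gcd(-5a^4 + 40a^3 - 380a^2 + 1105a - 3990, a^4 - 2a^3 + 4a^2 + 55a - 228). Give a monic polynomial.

a^2 - 3a + 19

Euclidean algorithm in ℚ[a]:
  -5a^4 + 40a^3 - 380a^2 + 1105a - 3990 = (-5)(a^4 - 2a^3 + 4a^2 + 55a - 228) + (30a^3 - 360a^2 + 1380a - 5130)
  a^4 - 2a^3 + 4a^2 + 55a - 228 = ((1/30)a + 1/3)(30a^3 - 360a^2 + 1380a - 5130) + (78a^2 - 234a + 1482)
  30a^3 - 360a^2 + 1380a - 5130 = ((5/13)a - 45/13)(78a^2 - 234a + 1482) + (0)
Last nonzero remainder: 78a^2 - 234a + 1482. Dividing through by 78 gives the monic gcd a^2 - 3a + 19.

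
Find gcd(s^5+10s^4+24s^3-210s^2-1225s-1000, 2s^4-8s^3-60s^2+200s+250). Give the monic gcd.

s^3+s^2-25s-25

Repeated division with remainder:
  s^5+10s^4+24s^3-210s^2-1225s-1000 = ((1/2)s+7)(2s^4-8s^3-60s^2+200s+250) + (110s^3+110s^2-2750s-2750)
  2s^4-8s^3-60s^2+200s+250 = ((1/55)s-1/11)(110s^3+110s^2-2750s-2750) + (0)
Last nonzero remainder: 110s^3+110s^2-2750s-2750. Dividing through by 110 gives the monic gcd s^3+s^2-25s-25.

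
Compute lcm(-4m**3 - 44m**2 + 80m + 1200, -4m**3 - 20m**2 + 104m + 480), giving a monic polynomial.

m**4 + 15m**3 + 24m**2 - 380m - 1200

Repeated division with remainder:
  -4m**3 - 44m**2 + 80m + 1200 = (-4m**3 - 20m**2 + 104m + 480) + (-24m**2 - 24m + 720)
  -4m**3 - 20m**2 + 104m + 480 = ((1/6)m + 2/3)(-24m**2 - 24m + 720) + (0)
Last nonzero remainder: -24m**2 - 24m + 720. Dividing through by -24 gives the monic gcd m**2 + m - 30.
Then lcm(f, g) = f·g / gcd(f, g); expanding and making the result monic gives the answer.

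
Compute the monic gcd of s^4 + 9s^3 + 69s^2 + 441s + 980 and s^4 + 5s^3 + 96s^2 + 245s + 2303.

s^2 + 49

Apply the Euclidean algorithm:
  s^4 + 9s^3 + 69s^2 + 441s + 980 = (s^4 + 5s^3 + 96s^2 + 245s + 2303) + (4s^3 − 27s^2 + 196s − 1323)
  s^4 + 5s^3 + 96s^2 + 245s + 2303 = ((1/4)s + 47/16)(4s^3 − 27s^2 + 196s − 1323) + ((2021/16)s^2 + 99029/16)
  4s^3 − 27s^2 + 196s − 1323 = ((64/2021)s − 432/2021)((2021/16)s^2 + 99029/16) + (0)
Last nonzero remainder: (2021/16)s^2 + 99029/16. Dividing through by 2021/16 gives the monic gcd s^2 + 49.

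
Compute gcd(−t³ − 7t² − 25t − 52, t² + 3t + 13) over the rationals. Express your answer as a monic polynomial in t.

t² + 3t + 13

Apply the Euclidean algorithm:
  −t³ − 7t² − 25t − 52 = (−t − 4)(t² + 3t + 13) + (0)
The last nonzero remainder t² + 3t + 13 is already monic.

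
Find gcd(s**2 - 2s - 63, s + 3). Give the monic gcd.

1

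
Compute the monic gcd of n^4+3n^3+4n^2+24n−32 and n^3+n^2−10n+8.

By polynomial division,
  n^4+3n^3+4n^2+24n−32 = (n+2)(n^3+n^2−10n+8) + (12n^2+36n−48)
  n^3+n^2−10n+8 = ((1/12)n−1/6)(12n^2+36n−48) + (0)
Last nonzero remainder: 12n^2+36n−48. Dividing through by 12 gives the monic gcd n^2+3n−4.

n^2+3n−4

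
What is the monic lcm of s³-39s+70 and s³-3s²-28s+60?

s⁵-s⁴-69s³+109s²+1100s-2100

By polynomial division,
  s³-39s+70 = (s³-3s²-28s+60) + (3s²-11s+10)
  s³-3s²-28s+60 = ((1/3)s+2/9)(3s²-11s+10) + (-(260/9)s+520/9)
  3s²-11s+10 = (-(27/260)s+9/52)(-(260/9)s+520/9) + (0)
Last nonzero remainder: -(260/9)s+520/9. Dividing through by -260/9 gives the monic gcd s-2.
Then lcm(f, g) = f·g / gcd(f, g); expanding and making the result monic gives the answer.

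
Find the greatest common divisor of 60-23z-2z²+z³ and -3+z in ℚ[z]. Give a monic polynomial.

-3+z

By polynomial division,
  z³-2z²-23z+60 = (z²+z-20)(z-3) + (0)
The last nonzero remainder z-3 is already monic.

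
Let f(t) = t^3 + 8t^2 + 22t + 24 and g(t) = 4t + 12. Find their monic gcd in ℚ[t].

Repeated division with remainder:
  t^3 + 8t^2 + 22t + 24 = ((1/4)t^2 + (5/4)t + 7/4)(4t + 12) + (3)
  4t + 12 = ((4/3)t + 4)(3) + (0)
The last nonzero remainder is the constant 3, so the polynomials are coprime and gcd = 1.

1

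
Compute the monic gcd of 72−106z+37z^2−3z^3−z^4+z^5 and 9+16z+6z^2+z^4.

Repeated division with remainder:
  z^5−z^4−3z^3+37z^2−106z+72 = (z−1)(z^4+6z^2+16z+9) + (−9z^3+27z^2−99z+81)
  z^4+6z^2+16z+9 = (−(1/9)z−1/3)(−9z^3+27z^2−99z+81) + (4z^2−8z+36)
  −9z^3+27z^2−99z+81 = (−(9/4)z+9/4)(4z^2−8z+36) + (0)
Last nonzero remainder: 4z^2−8z+36. Dividing through by 4 gives the monic gcd z^2−2z+9.

9−2z+z^2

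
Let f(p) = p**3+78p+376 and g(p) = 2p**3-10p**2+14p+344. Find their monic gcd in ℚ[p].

p+4

Apply the Euclidean algorithm:
  p**3+78p+376 = (1/2)(2p**3-10p**2+14p+344) + (5p**2+71p+204)
  2p**3-10p**2+14p+344 = ((2/5)p-192/25)(5p**2+71p+204) + ((11942/25)p+47768/25)
  5p**2+71p+204 = ((125/11942)p+1275/11942)((11942/25)p+47768/25) + (0)
Last nonzero remainder: (11942/25)p+47768/25. Dividing through by 11942/25 gives the monic gcd p+4.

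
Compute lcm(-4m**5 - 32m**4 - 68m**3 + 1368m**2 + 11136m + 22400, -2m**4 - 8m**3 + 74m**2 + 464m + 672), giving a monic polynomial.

m**6 + 11m**5 + 41m**4 - 291m**3 - 3810m**2 - 13952m - 16800

Apply the Euclidean algorithm:
  -4m**5 - 32m**4 - 68m**3 + 1368m**2 + 11136m + 22400 = (2m + 8)(-2m**4 - 8m**3 + 74m**2 + 464m + 672) + (-152m**3 - 152m**2 + 6080m + 17024)
  -2m**4 - 8m**3 + 74m**2 + 464m + 672 = ((1/76)m + 3/76)(-152m**3 - 152m**2 + 6080m + 17024) + (0)
Last nonzero remainder: -152m**3 - 152m**2 + 6080m + 17024. Dividing through by -152 gives the monic gcd m**3 + m**2 - 40m - 112.
Then lcm(f, g) = f·g / gcd(f, g); expanding and making the result monic gives the answer.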